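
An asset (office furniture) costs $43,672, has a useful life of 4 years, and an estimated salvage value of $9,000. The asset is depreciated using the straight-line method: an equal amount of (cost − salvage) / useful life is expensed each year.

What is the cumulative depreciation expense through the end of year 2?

$17,336

Depreciable base = $43,672 − $9,000 = $34,672.
Annual expense = $34,672 / 4 = $8,668.
End of year 1: book value $35,004.
End of year 2: book value $26,336.
Accumulated through year 2 = $43,672 − $26,336 = $17,336.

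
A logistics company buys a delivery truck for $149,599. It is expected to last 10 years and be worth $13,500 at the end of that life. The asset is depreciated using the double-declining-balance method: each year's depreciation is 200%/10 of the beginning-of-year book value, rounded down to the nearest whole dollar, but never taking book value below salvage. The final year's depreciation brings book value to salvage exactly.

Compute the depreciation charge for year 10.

$6,580

Depreciable base = $149,599 − $13,500 = $136,099.
Year 1: ⌊$149,599 × 200%/10⌋ = $29,919. Book value $119,680.
Year 2: ⌊$119,680 × 200%/10⌋ = $23,936. Book value $95,744.
Year 3: ⌊$95,744 × 200%/10⌋ = $19,148. Book value $76,596.
Year 4: ⌊$76,596 × 200%/10⌋ = $15,319. Book value $61,277.
Year 5: ⌊$61,277 × 200%/10⌋ = $12,255. Book value $49,022.
Year 6: ⌊$49,022 × 200%/10⌋ = $9,804. Book value $39,218.
Year 7: ⌊$39,218 × 200%/10⌋ = $7,843. Book value $31,375.
Year 8: ⌊$31,375 × 200%/10⌋ = $6,275. Book value $25,100.
Year 9: ⌊$25,100 × 200%/10⌋ = $5,020. Book value $20,080.
Year 10 (final): $20,080 − $13,500 = $6,580. Book value $13,500.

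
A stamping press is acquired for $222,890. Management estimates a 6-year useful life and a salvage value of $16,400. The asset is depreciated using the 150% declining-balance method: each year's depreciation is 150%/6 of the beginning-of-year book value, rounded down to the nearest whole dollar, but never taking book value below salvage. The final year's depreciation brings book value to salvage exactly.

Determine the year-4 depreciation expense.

Depreciable base = $222,890 − $16,400 = $206,490.
Year 1: ⌊$222,890 × 150%/6⌋ = $55,722. Book value $167,168.
Year 2: ⌊$167,168 × 150%/6⌋ = $41,792. Book value $125,376.
Year 3: ⌊$125,376 × 150%/6⌋ = $31,344. Book value $94,032.
Year 4: ⌊$94,032 × 150%/6⌋ = $23,508. Book value $70,524.

$23,508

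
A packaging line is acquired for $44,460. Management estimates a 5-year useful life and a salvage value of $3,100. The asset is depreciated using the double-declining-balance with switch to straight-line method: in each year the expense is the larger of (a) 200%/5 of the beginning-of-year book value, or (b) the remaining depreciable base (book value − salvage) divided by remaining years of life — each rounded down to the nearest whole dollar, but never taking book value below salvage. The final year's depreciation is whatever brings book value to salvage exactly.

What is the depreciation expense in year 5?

$2,663

Depreciable base = $44,460 − $3,100 = $41,360.
Year 1: DB = ⌊$44,460 × 200%/5⌋ = $17,784; SL = ⌊$41,360/5⌋ = $8,272 → take DB $17,784. Book value $26,676.
Year 2: DB = ⌊$26,676 × 200%/5⌋ = $10,670; SL = ⌊$23,576/4⌋ = $5,894 → take DB $10,670. Book value $16,006.
Year 3: DB = ⌊$16,006 × 200%/5⌋ = $6,402; SL = ⌊$12,906/3⌋ = $4,302 → take DB $6,402. Book value $9,604.
Year 4: DB = ⌊$9,604 × 200%/5⌋ = $3,841; SL = ⌊$6,504/2⌋ = $3,252 → take DB $3,841. Book value $5,763.
Year 5 (final): $5,763 − $3,100 = $2,663. Book value $3,100.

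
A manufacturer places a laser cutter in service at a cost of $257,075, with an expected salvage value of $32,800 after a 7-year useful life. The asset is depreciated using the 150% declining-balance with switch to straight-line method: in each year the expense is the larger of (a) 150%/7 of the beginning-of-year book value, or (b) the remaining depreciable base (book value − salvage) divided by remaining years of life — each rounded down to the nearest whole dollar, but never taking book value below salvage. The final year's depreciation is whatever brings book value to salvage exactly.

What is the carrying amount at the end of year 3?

Depreciable base = $257,075 − $32,800 = $224,275.
Year 1: DB = ⌊$257,075 × 150%/7⌋ = $55,087; SL = ⌊$224,275/7⌋ = $32,039 → take DB $55,087. Book value $201,988.
Year 2: DB = ⌊$201,988 × 150%/7⌋ = $43,283; SL = ⌊$169,188/6⌋ = $28,198 → take DB $43,283. Book value $158,705.
Year 3: DB = ⌊$158,705 × 150%/7⌋ = $34,008; SL = ⌊$125,905/5⌋ = $25,181 → take DB $34,008. Book value $124,697.

$124,697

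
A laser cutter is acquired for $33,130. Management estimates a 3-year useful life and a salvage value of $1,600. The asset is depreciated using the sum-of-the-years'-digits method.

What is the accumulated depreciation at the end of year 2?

Depreciable base = $33,130 − $1,600 = $31,530.
Sum of the years' digits = 3+2+1 = 6.
Year 1: $31,530 × 3/6 = $15,765. Book value $17,365.
Year 2: $31,530 × 2/6 = $10,510. Book value $6,855.
Accumulated through year 2 = $33,130 − $6,855 = $26,275.

$26,275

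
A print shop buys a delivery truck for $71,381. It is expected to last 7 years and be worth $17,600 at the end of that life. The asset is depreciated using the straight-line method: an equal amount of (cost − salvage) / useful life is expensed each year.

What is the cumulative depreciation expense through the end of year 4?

$30,732

Depreciable base = $71,381 − $17,600 = $53,781.
Annual expense = $53,781 / 7 = $7,683.
End of year 1: book value $63,698.
End of year 2: book value $56,015.
End of year 3: book value $48,332.
End of year 4: book value $40,649.
Accumulated through year 4 = $71,381 − $40,649 = $30,732.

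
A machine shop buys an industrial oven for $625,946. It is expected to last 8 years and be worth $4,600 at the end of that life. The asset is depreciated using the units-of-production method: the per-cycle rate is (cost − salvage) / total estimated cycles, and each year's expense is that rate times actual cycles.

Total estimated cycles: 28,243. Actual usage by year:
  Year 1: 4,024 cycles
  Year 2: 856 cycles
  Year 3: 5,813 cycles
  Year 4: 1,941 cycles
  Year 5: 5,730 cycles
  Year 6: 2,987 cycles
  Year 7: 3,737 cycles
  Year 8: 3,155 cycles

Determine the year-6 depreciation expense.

$65,714

Depreciable base = $625,946 − $4,600 = $621,346.
Rate = $621,346 / 28,243 cycles = $22 per cycle.
Year 1: 4,024 × $22 = $88,528. Book value $537,418.
Year 2: 856 × $22 = $18,832. Book value $518,586.
Year 3: 5,813 × $22 = $127,886. Book value $390,700.
Year 4: 1,941 × $22 = $42,702. Book value $347,998.
Year 5: 5,730 × $22 = $126,060. Book value $221,938.
Year 6: 2,987 × $22 = $65,714. Book value $156,224.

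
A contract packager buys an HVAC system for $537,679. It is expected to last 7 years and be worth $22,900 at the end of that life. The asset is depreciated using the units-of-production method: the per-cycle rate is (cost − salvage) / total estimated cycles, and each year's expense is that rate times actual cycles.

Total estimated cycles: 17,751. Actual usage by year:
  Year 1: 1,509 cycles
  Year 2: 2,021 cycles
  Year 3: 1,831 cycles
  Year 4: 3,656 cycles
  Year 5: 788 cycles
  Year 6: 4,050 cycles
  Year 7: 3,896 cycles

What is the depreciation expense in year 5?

$22,852

Depreciable base = $537,679 − $22,900 = $514,779.
Rate = $514,779 / 17,751 cycles = $29 per cycle.
Year 1: 1,509 × $29 = $43,761. Book value $493,918.
Year 2: 2,021 × $29 = $58,609. Book value $435,309.
Year 3: 1,831 × $29 = $53,099. Book value $382,210.
Year 4: 3,656 × $29 = $106,024. Book value $276,186.
Year 5: 788 × $29 = $22,852. Book value $253,334.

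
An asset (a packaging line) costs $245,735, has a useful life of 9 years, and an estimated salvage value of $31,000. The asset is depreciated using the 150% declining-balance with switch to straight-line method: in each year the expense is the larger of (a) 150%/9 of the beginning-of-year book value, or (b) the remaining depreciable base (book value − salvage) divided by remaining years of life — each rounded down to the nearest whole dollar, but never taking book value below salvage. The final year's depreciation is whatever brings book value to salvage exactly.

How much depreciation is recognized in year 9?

$16,940

Depreciable base = $245,735 − $31,000 = $214,735.
Year 1: DB = ⌊$245,735 × 150%/9⌋ = $40,955; SL = ⌊$214,735/9⌋ = $23,859 → take DB $40,955. Book value $204,780.
Year 2: DB = ⌊$204,780 × 150%/9⌋ = $34,130; SL = ⌊$173,780/8⌋ = $21,722 → take DB $34,130. Book value $170,650.
Year 3: DB = ⌊$170,650 × 150%/9⌋ = $28,441; SL = ⌊$139,650/7⌋ = $19,950 → take DB $28,441. Book value $142,209.
Year 4: DB = ⌊$142,209 × 150%/9⌋ = $23,701; SL = ⌊$111,209/6⌋ = $18,534 → take DB $23,701. Book value $118,508.
Year 5: DB = ⌊$118,508 × 150%/9⌋ = $19,751; SL = ⌊$87,508/5⌋ = $17,501 → take DB $19,751. Book value $98,757.
Year 6: DB = ⌊$98,757 × 150%/9⌋ = $16,459; SL = ⌊$67,757/4⌋ = $16,939 → take SL $16,939. Book value $81,818.
Year 7: DB = ⌊$81,818 × 150%/9⌋ = $13,636; SL = ⌊$50,818/3⌋ = $16,939 → take SL $16,939. Book value $64,879.
Year 8: DB = ⌊$64,879 × 150%/9⌋ = $10,813; SL = ⌊$33,879/2⌋ = $16,939 → take SL $16,939. Book value $47,940.
Year 9 (final): $47,940 − $31,000 = $16,940. Book value $31,000.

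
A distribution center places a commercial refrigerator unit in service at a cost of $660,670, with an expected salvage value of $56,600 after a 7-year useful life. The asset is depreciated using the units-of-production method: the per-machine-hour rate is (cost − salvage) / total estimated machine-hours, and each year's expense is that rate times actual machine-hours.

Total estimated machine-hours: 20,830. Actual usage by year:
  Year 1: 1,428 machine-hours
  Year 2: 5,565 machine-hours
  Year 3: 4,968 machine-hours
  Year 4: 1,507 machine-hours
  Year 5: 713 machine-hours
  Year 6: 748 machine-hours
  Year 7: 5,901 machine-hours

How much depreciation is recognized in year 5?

$20,677

Depreciable base = $660,670 − $56,600 = $604,070.
Rate = $604,070 / 20,830 machine-hours = $29 per machine-hour.
Year 1: 1,428 × $29 = $41,412. Book value $619,258.
Year 2: 5,565 × $29 = $161,385. Book value $457,873.
Year 3: 4,968 × $29 = $144,072. Book value $313,801.
Year 4: 1,507 × $29 = $43,703. Book value $270,098.
Year 5: 713 × $29 = $20,677. Book value $249,421.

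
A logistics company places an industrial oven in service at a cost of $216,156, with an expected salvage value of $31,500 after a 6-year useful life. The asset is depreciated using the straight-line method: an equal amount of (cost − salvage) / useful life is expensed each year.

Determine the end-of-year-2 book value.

$154,604

Depreciable base = $216,156 − $31,500 = $184,656.
Annual expense = $184,656 / 6 = $30,776.
End of year 1: book value $185,380.
End of year 2: book value $154,604.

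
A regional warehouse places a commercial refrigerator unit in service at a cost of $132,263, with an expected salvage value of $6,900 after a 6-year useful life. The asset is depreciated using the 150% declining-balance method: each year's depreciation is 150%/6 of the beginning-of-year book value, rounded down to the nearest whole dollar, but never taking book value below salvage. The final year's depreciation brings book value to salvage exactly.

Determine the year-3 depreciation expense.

$18,599

Depreciable base = $132,263 − $6,900 = $125,363.
Year 1: ⌊$132,263 × 150%/6⌋ = $33,065. Book value $99,198.
Year 2: ⌊$99,198 × 150%/6⌋ = $24,799. Book value $74,399.
Year 3: ⌊$74,399 × 150%/6⌋ = $18,599. Book value $55,800.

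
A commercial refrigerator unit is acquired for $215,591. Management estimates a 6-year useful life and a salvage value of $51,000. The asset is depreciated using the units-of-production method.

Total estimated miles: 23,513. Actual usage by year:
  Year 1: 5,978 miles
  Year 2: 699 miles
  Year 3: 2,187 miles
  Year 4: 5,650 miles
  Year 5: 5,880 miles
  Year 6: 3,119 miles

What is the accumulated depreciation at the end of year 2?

Depreciable base = $215,591 − $51,000 = $164,591.
Rate = $164,591 / 23,513 miles = $7 per mile.
Year 1: 5,978 × $7 = $41,846. Book value $173,745.
Year 2: 699 × $7 = $4,893. Book value $168,852.
Accumulated through year 2 = $215,591 − $168,852 = $46,739.

$46,739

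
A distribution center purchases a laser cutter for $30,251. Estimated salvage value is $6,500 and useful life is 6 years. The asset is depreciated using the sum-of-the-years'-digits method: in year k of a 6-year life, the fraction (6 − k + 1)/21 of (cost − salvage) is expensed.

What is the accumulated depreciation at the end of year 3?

$16,965

Depreciable base = $30,251 − $6,500 = $23,751.
Sum of the years' digits = 6+5+4+3+2+1 = 21.
Year 1: $23,751 × 6/21 = $6,786. Book value $23,465.
Year 2: $23,751 × 5/21 = $5,655. Book value $17,810.
Year 3: $23,751 × 4/21 = $4,524. Book value $13,286.
Accumulated through year 3 = $30,251 − $13,286 = $16,965.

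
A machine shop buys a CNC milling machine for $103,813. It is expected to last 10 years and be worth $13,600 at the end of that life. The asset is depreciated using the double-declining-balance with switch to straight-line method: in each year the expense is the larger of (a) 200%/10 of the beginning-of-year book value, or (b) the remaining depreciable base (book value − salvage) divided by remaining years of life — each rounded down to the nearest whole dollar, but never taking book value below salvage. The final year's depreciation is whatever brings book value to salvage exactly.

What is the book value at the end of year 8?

Depreciable base = $103,813 − $13,600 = $90,213.
Year 1: DB = ⌊$103,813 × 200%/10⌋ = $20,762; SL = ⌊$90,213/10⌋ = $9,021 → take DB $20,762. Book value $83,051.
Year 2: DB = ⌊$83,051 × 200%/10⌋ = $16,610; SL = ⌊$69,451/9⌋ = $7,716 → take DB $16,610. Book value $66,441.
Year 3: DB = ⌊$66,441 × 200%/10⌋ = $13,288; SL = ⌊$52,841/8⌋ = $6,605 → take DB $13,288. Book value $53,153.
Year 4: DB = ⌊$53,153 × 200%/10⌋ = $10,630; SL = ⌊$39,553/7⌋ = $5,650 → take DB $10,630. Book value $42,523.
Year 5: DB = ⌊$42,523 × 200%/10⌋ = $8,504; SL = ⌊$28,923/6⌋ = $4,820 → take DB $8,504. Book value $34,019.
Year 6: DB = ⌊$34,019 × 200%/10⌋ = $6,803; SL = ⌊$20,419/5⌋ = $4,083 → take DB $6,803. Book value $27,216.
Year 7: DB = ⌊$27,216 × 200%/10⌋ = $5,443; SL = ⌊$13,616/4⌋ = $3,404 → take DB $5,443. Book value $21,773.
Year 8: DB = ⌊$21,773 × 200%/10⌋ = $4,354; SL = ⌊$8,173/3⌋ = $2,724 → take DB $4,354. Book value $17,419.

$17,419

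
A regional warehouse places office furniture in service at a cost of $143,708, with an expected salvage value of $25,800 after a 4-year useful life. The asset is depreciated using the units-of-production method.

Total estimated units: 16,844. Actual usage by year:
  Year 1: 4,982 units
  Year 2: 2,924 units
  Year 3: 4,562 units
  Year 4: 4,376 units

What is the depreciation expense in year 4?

Depreciable base = $143,708 − $25,800 = $117,908.
Rate = $117,908 / 16,844 units = $7 per unit.
Year 1: 4,982 × $7 = $34,874. Book value $108,834.
Year 2: 2,924 × $7 = $20,468. Book value $88,366.
Year 3: 4,562 × $7 = $31,934. Book value $56,432.
Year 4: 4,376 × $7 = $30,632. Book value $25,800.

$30,632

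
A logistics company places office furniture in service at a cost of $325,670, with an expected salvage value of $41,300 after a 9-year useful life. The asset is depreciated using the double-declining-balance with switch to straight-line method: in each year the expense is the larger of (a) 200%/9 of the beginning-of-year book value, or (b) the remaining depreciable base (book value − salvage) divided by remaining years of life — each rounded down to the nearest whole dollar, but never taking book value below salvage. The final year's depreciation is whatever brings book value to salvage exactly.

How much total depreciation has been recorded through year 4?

$206,490

Depreciable base = $325,670 − $41,300 = $284,370.
Year 1: DB = ⌊$325,670 × 200%/9⌋ = $72,371; SL = ⌊$284,370/9⌋ = $31,596 → take DB $72,371. Book value $253,299.
Year 2: DB = ⌊$253,299 × 200%/9⌋ = $56,288; SL = ⌊$211,999/8⌋ = $26,499 → take DB $56,288. Book value $197,011.
Year 3: DB = ⌊$197,011 × 200%/9⌋ = $43,780; SL = ⌊$155,711/7⌋ = $22,244 → take DB $43,780. Book value $153,231.
Year 4: DB = ⌊$153,231 × 200%/9⌋ = $34,051; SL = ⌊$111,931/6⌋ = $18,655 → take DB $34,051. Book value $119,180.
Accumulated through year 4 = $325,670 − $119,180 = $206,490.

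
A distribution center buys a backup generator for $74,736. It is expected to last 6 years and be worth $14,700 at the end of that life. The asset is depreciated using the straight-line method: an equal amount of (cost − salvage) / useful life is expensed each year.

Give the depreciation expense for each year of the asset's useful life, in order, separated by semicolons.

Depreciable base = $74,736 − $14,700 = $60,036.
Annual expense = $60,036 / 6 = $10,006.
End of year 1: book value $64,730.
End of year 2: book value $54,724.
End of year 3: book value $44,718.
End of year 4: book value $34,712.
End of year 5: book value $24,706.
End of year 6: book value $14,700.

$10,006; $10,006; $10,006; $10,006; $10,006; $10,006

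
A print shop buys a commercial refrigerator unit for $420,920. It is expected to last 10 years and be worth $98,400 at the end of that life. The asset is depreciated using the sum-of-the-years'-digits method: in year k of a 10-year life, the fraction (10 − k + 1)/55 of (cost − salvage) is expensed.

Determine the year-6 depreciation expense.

Depreciable base = $420,920 − $98,400 = $322,520.
Sum of the years' digits = 10+9+8+7+6+5+4+3+2+1 = 55.
Year 1: $322,520 × 10/55 = $58,640. Book value $362,280.
Year 2: $322,520 × 9/55 = $52,776. Book value $309,504.
Year 3: $322,520 × 8/55 = $46,912. Book value $262,592.
Year 4: $322,520 × 7/55 = $41,048. Book value $221,544.
Year 5: $322,520 × 6/55 = $35,184. Book value $186,360.
Year 6: $322,520 × 5/55 = $29,320. Book value $157,040.

$29,320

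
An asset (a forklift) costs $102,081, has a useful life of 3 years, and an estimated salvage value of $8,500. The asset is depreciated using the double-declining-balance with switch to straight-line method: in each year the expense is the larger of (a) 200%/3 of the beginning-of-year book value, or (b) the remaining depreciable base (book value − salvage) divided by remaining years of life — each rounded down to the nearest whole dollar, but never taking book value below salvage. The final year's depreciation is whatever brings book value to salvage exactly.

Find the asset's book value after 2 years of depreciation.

$11,343

Depreciable base = $102,081 − $8,500 = $93,581.
Year 1: DB = ⌊$102,081 × 200%/3⌋ = $68,054; SL = ⌊$93,581/3⌋ = $31,193 → take DB $68,054. Book value $34,027.
Year 2: DB = ⌊$34,027 × 200%/3⌋ = $22,684; SL = ⌊$25,527/2⌋ = $12,763 → take DB $22,684. Book value $11,343.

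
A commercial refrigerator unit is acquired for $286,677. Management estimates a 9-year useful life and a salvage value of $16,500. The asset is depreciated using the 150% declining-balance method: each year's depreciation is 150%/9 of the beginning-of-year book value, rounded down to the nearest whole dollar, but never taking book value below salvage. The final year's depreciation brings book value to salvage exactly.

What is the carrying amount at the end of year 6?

$96,009

Depreciable base = $286,677 − $16,500 = $270,177.
Year 1: ⌊$286,677 × 150%/9⌋ = $47,779. Book value $238,898.
Year 2: ⌊$238,898 × 150%/9⌋ = $39,816. Book value $199,082.
Year 3: ⌊$199,082 × 150%/9⌋ = $33,180. Book value $165,902.
Year 4: ⌊$165,902 × 150%/9⌋ = $27,650. Book value $138,252.
Year 5: ⌊$138,252 × 150%/9⌋ = $23,042. Book value $115,210.
Year 6: ⌊$115,210 × 150%/9⌋ = $19,201. Book value $96,009.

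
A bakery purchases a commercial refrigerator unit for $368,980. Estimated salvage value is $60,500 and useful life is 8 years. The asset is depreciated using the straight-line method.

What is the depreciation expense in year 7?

Depreciable base = $368,980 − $60,500 = $308,480.
Annual expense = $308,480 / 8 = $38,560.

$38,560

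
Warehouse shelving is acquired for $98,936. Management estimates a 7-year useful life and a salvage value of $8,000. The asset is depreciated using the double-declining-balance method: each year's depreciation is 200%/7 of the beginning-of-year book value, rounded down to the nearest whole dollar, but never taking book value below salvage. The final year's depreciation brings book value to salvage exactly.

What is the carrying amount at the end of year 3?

Depreciable base = $98,936 − $8,000 = $90,936.
Year 1: ⌊$98,936 × 200%/7⌋ = $28,267. Book value $70,669.
Year 2: ⌊$70,669 × 200%/7⌋ = $20,191. Book value $50,478.
Year 3: ⌊$50,478 × 200%/7⌋ = $14,422. Book value $36,056.

$36,056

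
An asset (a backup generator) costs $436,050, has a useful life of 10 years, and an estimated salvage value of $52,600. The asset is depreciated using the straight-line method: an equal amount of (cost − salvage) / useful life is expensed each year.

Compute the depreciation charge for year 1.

Depreciable base = $436,050 − $52,600 = $383,450.
Annual expense = $383,450 / 10 = $38,345.

$38,345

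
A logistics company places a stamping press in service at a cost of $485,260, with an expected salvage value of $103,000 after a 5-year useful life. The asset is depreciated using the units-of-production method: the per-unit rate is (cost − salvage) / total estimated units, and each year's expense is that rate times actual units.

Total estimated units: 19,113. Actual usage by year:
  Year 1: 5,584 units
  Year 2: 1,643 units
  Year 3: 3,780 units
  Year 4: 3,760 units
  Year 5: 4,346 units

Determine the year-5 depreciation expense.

$86,920

Depreciable base = $485,260 − $103,000 = $382,260.
Rate = $382,260 / 19,113 units = $20 per unit.
Year 1: 5,584 × $20 = $111,680. Book value $373,580.
Year 2: 1,643 × $20 = $32,860. Book value $340,720.
Year 3: 3,780 × $20 = $75,600. Book value $265,120.
Year 4: 3,760 × $20 = $75,200. Book value $189,920.
Year 5: 4,346 × $20 = $86,920. Book value $103,000.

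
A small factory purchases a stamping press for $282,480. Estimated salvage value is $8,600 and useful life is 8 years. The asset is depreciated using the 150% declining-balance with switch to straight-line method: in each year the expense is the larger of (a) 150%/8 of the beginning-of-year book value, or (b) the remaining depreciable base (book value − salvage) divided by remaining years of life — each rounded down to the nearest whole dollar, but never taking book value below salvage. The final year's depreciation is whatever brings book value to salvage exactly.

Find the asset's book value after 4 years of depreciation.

Depreciable base = $282,480 − $8,600 = $273,880.
Year 1: DB = ⌊$282,480 × 150%/8⌋ = $52,965; SL = ⌊$273,880/8⌋ = $34,235 → take DB $52,965. Book value $229,515.
Year 2: DB = ⌊$229,515 × 150%/8⌋ = $43,034; SL = ⌊$220,915/7⌋ = $31,559 → take DB $43,034. Book value $186,481.
Year 3: DB = ⌊$186,481 × 150%/8⌋ = $34,965; SL = ⌊$177,881/6⌋ = $29,646 → take DB $34,965. Book value $151,516.
Year 4: DB = ⌊$151,516 × 150%/8⌋ = $28,409; SL = ⌊$142,916/5⌋ = $28,583 → take SL $28,583. Book value $122,933.

$122,933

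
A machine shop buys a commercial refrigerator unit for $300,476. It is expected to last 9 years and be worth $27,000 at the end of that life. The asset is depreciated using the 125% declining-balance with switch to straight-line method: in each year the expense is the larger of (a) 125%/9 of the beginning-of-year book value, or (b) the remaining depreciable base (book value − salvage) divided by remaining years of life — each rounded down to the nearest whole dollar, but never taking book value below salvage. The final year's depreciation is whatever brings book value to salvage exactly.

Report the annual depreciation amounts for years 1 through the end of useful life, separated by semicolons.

$41,732; $35,936; $30,945; $27,477; $27,477; $27,477; $27,477; $27,477; $27,478

Depreciable base = $300,476 − $27,000 = $273,476.
Year 1: DB = ⌊$300,476 × 125%/9⌋ = $41,732; SL = ⌊$273,476/9⌋ = $30,386 → take DB $41,732. Book value $258,744.
Year 2: DB = ⌊$258,744 × 125%/9⌋ = $35,936; SL = ⌊$231,744/8⌋ = $28,968 → take DB $35,936. Book value $222,808.
Year 3: DB = ⌊$222,808 × 125%/9⌋ = $30,945; SL = ⌊$195,808/7⌋ = $27,972 → take DB $30,945. Book value $191,863.
Year 4: DB = ⌊$191,863 × 125%/9⌋ = $26,647; SL = ⌊$164,863/6⌋ = $27,477 → take SL $27,477. Book value $164,386.
Year 5: DB = ⌊$164,386 × 125%/9⌋ = $22,831; SL = ⌊$137,386/5⌋ = $27,477 → take SL $27,477. Book value $136,909.
Year 6: DB = ⌊$136,909 × 125%/9⌋ = $19,015; SL = ⌊$109,909/4⌋ = $27,477 → take SL $27,477. Book value $109,432.
Year 7: DB = ⌊$109,432 × 125%/9⌋ = $15,198; SL = ⌊$82,432/3⌋ = $27,477 → take SL $27,477. Book value $81,955.
Year 8: DB = ⌊$81,955 × 125%/9⌋ = $11,382; SL = ⌊$54,955/2⌋ = $27,477 → take SL $27,477. Book value $54,478.
Year 9 (final): $54,478 − $27,000 = $27,478. Book value $27,000.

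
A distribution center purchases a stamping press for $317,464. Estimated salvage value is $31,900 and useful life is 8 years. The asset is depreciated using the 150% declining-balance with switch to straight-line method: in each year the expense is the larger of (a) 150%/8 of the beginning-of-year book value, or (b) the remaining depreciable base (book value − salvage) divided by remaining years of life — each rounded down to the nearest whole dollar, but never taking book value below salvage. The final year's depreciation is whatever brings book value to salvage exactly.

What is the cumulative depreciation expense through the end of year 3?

Depreciable base = $317,464 − $31,900 = $285,564.
Year 1: DB = ⌊$317,464 × 150%/8⌋ = $59,524; SL = ⌊$285,564/8⌋ = $35,695 → take DB $59,524. Book value $257,940.
Year 2: DB = ⌊$257,940 × 150%/8⌋ = $48,363; SL = ⌊$226,040/7⌋ = $32,291 → take DB $48,363. Book value $209,577.
Year 3: DB = ⌊$209,577 × 150%/8⌋ = $39,295; SL = ⌊$177,677/6⌋ = $29,612 → take DB $39,295. Book value $170,282.
Accumulated through year 3 = $317,464 − $170,282 = $147,182.

$147,182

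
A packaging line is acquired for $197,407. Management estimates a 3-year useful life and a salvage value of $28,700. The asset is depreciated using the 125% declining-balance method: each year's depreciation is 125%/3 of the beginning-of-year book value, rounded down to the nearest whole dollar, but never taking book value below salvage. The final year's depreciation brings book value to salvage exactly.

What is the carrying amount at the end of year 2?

$67,174

Depreciable base = $197,407 − $28,700 = $168,707.
Year 1: ⌊$197,407 × 125%/3⌋ = $82,252. Book value $115,155.
Year 2: ⌊$115,155 × 125%/3⌋ = $47,981. Book value $67,174.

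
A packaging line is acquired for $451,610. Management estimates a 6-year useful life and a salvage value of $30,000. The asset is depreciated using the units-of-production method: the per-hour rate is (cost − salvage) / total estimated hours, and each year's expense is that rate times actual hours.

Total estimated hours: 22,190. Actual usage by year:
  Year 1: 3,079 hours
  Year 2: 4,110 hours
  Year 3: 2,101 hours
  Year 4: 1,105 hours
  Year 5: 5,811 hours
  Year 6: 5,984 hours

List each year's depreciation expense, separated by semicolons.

$58,501; $78,090; $39,919; $20,995; $110,409; $113,696

Depreciable base = $451,610 − $30,000 = $421,610.
Rate = $421,610 / 22,190 hours = $19 per hour.
Year 1: 3,079 × $19 = $58,501. Book value $393,109.
Year 2: 4,110 × $19 = $78,090. Book value $315,019.
Year 3: 2,101 × $19 = $39,919. Book value $275,100.
Year 4: 1,105 × $19 = $20,995. Book value $254,105.
Year 5: 5,811 × $19 = $110,409. Book value $143,696.
Year 6: 5,984 × $19 = $113,696. Book value $30,000.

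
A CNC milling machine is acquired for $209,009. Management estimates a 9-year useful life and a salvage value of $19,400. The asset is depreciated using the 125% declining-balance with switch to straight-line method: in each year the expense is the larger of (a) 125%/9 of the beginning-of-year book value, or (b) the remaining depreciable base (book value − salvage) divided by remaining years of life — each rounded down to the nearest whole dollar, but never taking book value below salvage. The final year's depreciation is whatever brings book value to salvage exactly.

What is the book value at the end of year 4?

Depreciable base = $209,009 − $19,400 = $189,609.
Year 1: DB = ⌊$209,009 × 125%/9⌋ = $29,029; SL = ⌊$189,609/9⌋ = $21,067 → take DB $29,029. Book value $179,980.
Year 2: DB = ⌊$179,980 × 125%/9⌋ = $24,997; SL = ⌊$160,580/8⌋ = $20,072 → take DB $24,997. Book value $154,983.
Year 3: DB = ⌊$154,983 × 125%/9⌋ = $21,525; SL = ⌊$135,583/7⌋ = $19,369 → take DB $21,525. Book value $133,458.
Year 4: DB = ⌊$133,458 × 125%/9⌋ = $18,535; SL = ⌊$114,058/6⌋ = $19,009 → take SL $19,009. Book value $114,449.

$114,449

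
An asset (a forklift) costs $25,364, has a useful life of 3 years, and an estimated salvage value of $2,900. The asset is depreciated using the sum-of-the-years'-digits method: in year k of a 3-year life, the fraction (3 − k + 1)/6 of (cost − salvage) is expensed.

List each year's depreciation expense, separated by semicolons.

$11,232; $7,488; $3,744

Depreciable base = $25,364 − $2,900 = $22,464.
Sum of the years' digits = 3+2+1 = 6.
Year 1: $22,464 × 3/6 = $11,232. Book value $14,132.
Year 2: $22,464 × 2/6 = $7,488. Book value $6,644.
Year 3: $22,464 × 1/6 = $3,744. Book value $2,900.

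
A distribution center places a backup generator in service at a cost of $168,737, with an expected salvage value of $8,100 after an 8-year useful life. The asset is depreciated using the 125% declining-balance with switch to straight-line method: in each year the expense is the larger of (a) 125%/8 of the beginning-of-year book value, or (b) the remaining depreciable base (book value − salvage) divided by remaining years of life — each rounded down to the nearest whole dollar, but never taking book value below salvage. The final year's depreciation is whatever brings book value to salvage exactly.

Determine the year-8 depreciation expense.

$18,652

Depreciable base = $168,737 − $8,100 = $160,637.
Year 1: DB = ⌊$168,737 × 125%/8⌋ = $26,365; SL = ⌊$160,637/8⌋ = $20,079 → take DB $26,365. Book value $142,372.
Year 2: DB = ⌊$142,372 × 125%/8⌋ = $22,245; SL = ⌊$134,272/7⌋ = $19,181 → take DB $22,245. Book value $120,127.
Year 3: DB = ⌊$120,127 × 125%/8⌋ = $18,769; SL = ⌊$112,027/6⌋ = $18,671 → take DB $18,769. Book value $101,358.
Year 4: DB = ⌊$101,358 × 125%/8⌋ = $15,837; SL = ⌊$93,258/5⌋ = $18,651 → take SL $18,651. Book value $82,707.
Year 5: DB = ⌊$82,707 × 125%/8⌋ = $12,922; SL = ⌊$74,607/4⌋ = $18,651 → take SL $18,651. Book value $64,056.
Year 6: DB = ⌊$64,056 × 125%/8⌋ = $10,008; SL = ⌊$55,956/3⌋ = $18,652 → take SL $18,652. Book value $45,404.
Year 7: DB = ⌊$45,404 × 125%/8⌋ = $7,094; SL = ⌊$37,304/2⌋ = $18,652 → take SL $18,652. Book value $26,752.
Year 8 (final): $26,752 − $8,100 = $18,652. Book value $8,100.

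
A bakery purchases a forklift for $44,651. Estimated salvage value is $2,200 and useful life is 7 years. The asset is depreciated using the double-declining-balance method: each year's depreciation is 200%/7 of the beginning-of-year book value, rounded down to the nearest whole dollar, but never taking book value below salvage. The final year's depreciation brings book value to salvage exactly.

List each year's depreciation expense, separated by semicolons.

Depreciable base = $44,651 − $2,200 = $42,451.
Year 1: ⌊$44,651 × 200%/7⌋ = $12,757. Book value $31,894.
Year 2: ⌊$31,894 × 200%/7⌋ = $9,112. Book value $22,782.
Year 3: ⌊$22,782 × 200%/7⌋ = $6,509. Book value $16,273.
Year 4: ⌊$16,273 × 200%/7⌋ = $4,649. Book value $11,624.
Year 5: ⌊$11,624 × 200%/7⌋ = $3,321. Book value $8,303.
Year 6: ⌊$8,303 × 200%/7⌋ = $2,372. Book value $5,931.
Year 7 (final): $5,931 − $2,200 = $3,731. Book value $2,200.

$12,757; $9,112; $6,509; $4,649; $3,321; $2,372; $3,731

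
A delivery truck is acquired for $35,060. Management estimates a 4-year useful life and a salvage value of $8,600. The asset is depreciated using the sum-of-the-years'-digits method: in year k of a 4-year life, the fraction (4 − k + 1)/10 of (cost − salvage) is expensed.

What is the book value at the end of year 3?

Depreciable base = $35,060 − $8,600 = $26,460.
Sum of the years' digits = 4+3+2+1 = 10.
Year 1: $26,460 × 4/10 = $10,584. Book value $24,476.
Year 2: $26,460 × 3/10 = $7,938. Book value $16,538.
Year 3: $26,460 × 2/10 = $5,292. Book value $11,246.

$11,246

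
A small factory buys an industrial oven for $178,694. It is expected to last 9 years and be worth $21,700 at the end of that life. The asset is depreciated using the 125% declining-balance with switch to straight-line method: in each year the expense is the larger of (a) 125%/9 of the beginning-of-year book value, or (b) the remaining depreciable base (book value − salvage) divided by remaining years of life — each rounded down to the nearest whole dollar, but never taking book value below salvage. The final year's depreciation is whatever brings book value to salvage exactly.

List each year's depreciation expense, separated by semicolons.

$24,818; $21,371; $18,403; $15,847; $15,311; $15,311; $15,311; $15,311; $15,311

Depreciable base = $178,694 − $21,700 = $156,994.
Year 1: DB = ⌊$178,694 × 125%/9⌋ = $24,818; SL = ⌊$156,994/9⌋ = $17,443 → take DB $24,818. Book value $153,876.
Year 2: DB = ⌊$153,876 × 125%/9⌋ = $21,371; SL = ⌊$132,176/8⌋ = $16,522 → take DB $21,371. Book value $132,505.
Year 3: DB = ⌊$132,505 × 125%/9⌋ = $18,403; SL = ⌊$110,805/7⌋ = $15,829 → take DB $18,403. Book value $114,102.
Year 4: DB = ⌊$114,102 × 125%/9⌋ = $15,847; SL = ⌊$92,402/6⌋ = $15,400 → take DB $15,847. Book value $98,255.
Year 5: DB = ⌊$98,255 × 125%/9⌋ = $13,646; SL = ⌊$76,555/5⌋ = $15,311 → take SL $15,311. Book value $82,944.
Year 6: DB = ⌊$82,944 × 125%/9⌋ = $11,520; SL = ⌊$61,244/4⌋ = $15,311 → take SL $15,311. Book value $67,633.
Year 7: DB = ⌊$67,633 × 125%/9⌋ = $9,393; SL = ⌊$45,933/3⌋ = $15,311 → take SL $15,311. Book value $52,322.
Year 8: DB = ⌊$52,322 × 125%/9⌋ = $7,266; SL = ⌊$30,622/2⌋ = $15,311 → take SL $15,311. Book value $37,011.
Year 9 (final): $37,011 − $21,700 = $15,311. Book value $21,700.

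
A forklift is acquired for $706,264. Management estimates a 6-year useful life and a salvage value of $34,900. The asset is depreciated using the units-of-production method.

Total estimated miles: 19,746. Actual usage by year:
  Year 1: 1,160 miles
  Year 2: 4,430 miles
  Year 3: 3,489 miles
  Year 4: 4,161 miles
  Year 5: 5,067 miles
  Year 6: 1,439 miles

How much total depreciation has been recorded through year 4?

$450,160

Depreciable base = $706,264 − $34,900 = $671,364.
Rate = $671,364 / 19,746 miles = $34 per mile.
Year 1: 1,160 × $34 = $39,440. Book value $666,824.
Year 2: 4,430 × $34 = $150,620. Book value $516,204.
Year 3: 3,489 × $34 = $118,626. Book value $397,578.
Year 4: 4,161 × $34 = $141,474. Book value $256,104.
Accumulated through year 4 = $706,264 − $256,104 = $450,160.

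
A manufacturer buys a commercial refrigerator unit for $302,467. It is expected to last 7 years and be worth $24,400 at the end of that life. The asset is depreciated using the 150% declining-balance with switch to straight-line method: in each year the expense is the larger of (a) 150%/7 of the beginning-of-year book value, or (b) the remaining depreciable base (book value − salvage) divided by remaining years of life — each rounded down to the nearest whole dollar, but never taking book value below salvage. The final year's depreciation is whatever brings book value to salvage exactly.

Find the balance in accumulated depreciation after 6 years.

Depreciable base = $302,467 − $24,400 = $278,067.
Year 1: DB = ⌊$302,467 × 150%/7⌋ = $64,814; SL = ⌊$278,067/7⌋ = $39,723 → take DB $64,814. Book value $237,653.
Year 2: DB = ⌊$237,653 × 150%/7⌋ = $50,925; SL = ⌊$213,253/6⌋ = $35,542 → take DB $50,925. Book value $186,728.
Year 3: DB = ⌊$186,728 × 150%/7⌋ = $40,013; SL = ⌊$162,328/5⌋ = $32,465 → take DB $40,013. Book value $146,715.
Year 4: DB = ⌊$146,715 × 150%/7⌋ = $31,438; SL = ⌊$122,315/4⌋ = $30,578 → take DB $31,438. Book value $115,277.
Year 5: DB = ⌊$115,277 × 150%/7⌋ = $24,702; SL = ⌊$90,877/3⌋ = $30,292 → take SL $30,292. Book value $84,985.
Year 6: DB = ⌊$84,985 × 150%/7⌋ = $18,211; SL = ⌊$60,585/2⌋ = $30,292 → take SL $30,292. Book value $54,693.
Accumulated through year 6 = $302,467 − $54,693 = $247,774.

$247,774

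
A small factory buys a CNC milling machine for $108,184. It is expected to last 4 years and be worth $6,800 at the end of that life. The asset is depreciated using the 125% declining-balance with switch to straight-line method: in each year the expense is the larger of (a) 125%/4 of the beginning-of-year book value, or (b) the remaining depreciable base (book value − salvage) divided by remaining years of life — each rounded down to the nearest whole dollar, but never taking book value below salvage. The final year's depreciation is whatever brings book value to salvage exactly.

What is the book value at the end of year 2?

$51,135

Depreciable base = $108,184 − $6,800 = $101,384.
Year 1: DB = ⌊$108,184 × 125%/4⌋ = $33,807; SL = ⌊$101,384/4⌋ = $25,346 → take DB $33,807. Book value $74,377.
Year 2: DB = ⌊$74,377 × 125%/4⌋ = $23,242; SL = ⌊$67,577/3⌋ = $22,525 → take DB $23,242. Book value $51,135.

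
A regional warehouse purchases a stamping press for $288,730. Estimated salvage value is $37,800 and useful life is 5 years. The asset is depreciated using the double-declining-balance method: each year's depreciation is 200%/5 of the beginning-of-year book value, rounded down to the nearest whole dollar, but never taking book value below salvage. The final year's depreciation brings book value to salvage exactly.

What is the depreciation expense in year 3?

Depreciable base = $288,730 − $37,800 = $250,930.
Year 1: ⌊$288,730 × 200%/5⌋ = $115,492. Book value $173,238.
Year 2: ⌊$173,238 × 200%/5⌋ = $69,295. Book value $103,943.
Year 3: ⌊$103,943 × 200%/5⌋ = $41,577. Book value $62,366.

$41,577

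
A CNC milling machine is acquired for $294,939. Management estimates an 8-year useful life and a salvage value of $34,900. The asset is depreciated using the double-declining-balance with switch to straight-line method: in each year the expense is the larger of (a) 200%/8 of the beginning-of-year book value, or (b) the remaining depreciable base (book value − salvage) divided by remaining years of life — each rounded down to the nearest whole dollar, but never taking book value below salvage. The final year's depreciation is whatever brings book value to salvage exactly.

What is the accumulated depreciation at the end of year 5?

$224,948

Depreciable base = $294,939 − $34,900 = $260,039.
Year 1: DB = ⌊$294,939 × 200%/8⌋ = $73,734; SL = ⌊$260,039/8⌋ = $32,504 → take DB $73,734. Book value $221,205.
Year 2: DB = ⌊$221,205 × 200%/8⌋ = $55,301; SL = ⌊$186,305/7⌋ = $26,615 → take DB $55,301. Book value $165,904.
Year 3: DB = ⌊$165,904 × 200%/8⌋ = $41,476; SL = ⌊$131,004/6⌋ = $21,834 → take DB $41,476. Book value $124,428.
Year 4: DB = ⌊$124,428 × 200%/8⌋ = $31,107; SL = ⌊$89,528/5⌋ = $17,905 → take DB $31,107. Book value $93,321.
Year 5: DB = ⌊$93,321 × 200%/8⌋ = $23,330; SL = ⌊$58,421/4⌋ = $14,605 → take DB $23,330. Book value $69,991.
Accumulated through year 5 = $294,939 − $69,991 = $224,948.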